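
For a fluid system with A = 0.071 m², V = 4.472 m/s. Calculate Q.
Formula: Q = A V
Q = 0.071·4.472·1000 = 317.5 L/s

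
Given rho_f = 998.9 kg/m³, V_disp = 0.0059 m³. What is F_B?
Formula: F_B = \rho_f g V_{disp}
F_B = 998.9·9.81·0.0059 = 57.82 N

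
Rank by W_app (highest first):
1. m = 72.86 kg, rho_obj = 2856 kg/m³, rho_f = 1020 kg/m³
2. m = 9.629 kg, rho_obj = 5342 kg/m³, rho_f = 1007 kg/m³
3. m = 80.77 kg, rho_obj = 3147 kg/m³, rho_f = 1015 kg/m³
Case 1: W_app = 459.5 N
Case 2: W_app = 76.65 N
Case 3: W_app = 536.8 N
Ranking (highest first): 3, 1, 2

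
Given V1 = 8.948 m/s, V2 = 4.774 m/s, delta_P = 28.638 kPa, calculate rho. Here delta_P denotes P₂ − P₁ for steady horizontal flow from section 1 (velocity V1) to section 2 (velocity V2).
Formula: \Delta P = \frac{1}{2} \rho (V_1^2 - V_2^2)
Substituting knowns: 28.638 = 0.5·rho·(8.948² − 4.774²)/1000
Solving for rho: rho = 2·(28.638·1000)/(8.948² − 4.774²) = 1000 kg/m³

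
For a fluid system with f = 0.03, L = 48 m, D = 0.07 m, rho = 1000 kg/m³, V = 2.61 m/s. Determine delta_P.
Formula: \Delta P = f \frac{L}{D} \frac{\rho V^2}{2}
delta_P = 0.03·(48/0.07)·0.5·1000·2.61²/1000 = 70.07 kPa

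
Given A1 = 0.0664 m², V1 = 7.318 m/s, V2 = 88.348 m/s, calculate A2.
Formula: V_2 = \frac{A_1 V_1}{A_2}
Substituting knowns: 88.348 = 0.0664·7.318/A2
Solving for A2: A2 = 0.0664·7.318/88.348 = 0.0055 m²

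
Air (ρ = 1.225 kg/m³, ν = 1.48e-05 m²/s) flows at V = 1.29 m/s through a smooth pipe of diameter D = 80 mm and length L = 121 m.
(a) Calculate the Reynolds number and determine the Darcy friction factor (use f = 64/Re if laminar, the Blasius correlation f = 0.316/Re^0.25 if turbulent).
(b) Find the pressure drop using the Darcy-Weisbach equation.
(a) Re = V·D/ν = 1.29·0.08/1.48e-05 = 6973 → turbulent (Re > 4000); f = 0.316/Re^0.25 = 0.316/6973^0.25 = 0.034581
(b) Darcy-Weisbach: ΔP = f·(L/D)·½ρV²/1000 = 0.034581·(121/0.080)·½·1.225·1.29²/1000 = 0.05331 kPa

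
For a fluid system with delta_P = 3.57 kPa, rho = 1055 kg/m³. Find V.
Formula: V = \sqrt{\frac{2 \Delta P}{\rho}}
V = √(2·(3.57·1000)/1055) = 2.601 m/s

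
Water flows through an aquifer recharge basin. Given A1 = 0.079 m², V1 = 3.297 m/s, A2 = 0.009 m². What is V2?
Formula: V_2 = \frac{A_1 V_1}{A_2}
V2 = 0.079·3.297/0.009 = 28.94 m/s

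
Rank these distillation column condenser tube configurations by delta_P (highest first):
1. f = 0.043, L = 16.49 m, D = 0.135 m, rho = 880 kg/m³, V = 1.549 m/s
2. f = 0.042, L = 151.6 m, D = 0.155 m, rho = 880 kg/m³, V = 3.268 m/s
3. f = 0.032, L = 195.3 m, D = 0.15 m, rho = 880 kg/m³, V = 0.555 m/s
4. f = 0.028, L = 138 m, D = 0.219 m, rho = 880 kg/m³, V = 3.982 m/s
Case 1: delta_P = 5.545 kPa
Case 2: delta_P = 193 kPa
Case 3: delta_P = 5.647 kPa
Case 4: delta_P = 123.1 kPa
Ranking (highest first): 2, 4, 3, 1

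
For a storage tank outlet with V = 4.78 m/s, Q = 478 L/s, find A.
Formula: Q = A V
Substituting knowns: 478 = A·4.78·1000
Solving for A: A = (478/1000)/4.78 = 0.1 m²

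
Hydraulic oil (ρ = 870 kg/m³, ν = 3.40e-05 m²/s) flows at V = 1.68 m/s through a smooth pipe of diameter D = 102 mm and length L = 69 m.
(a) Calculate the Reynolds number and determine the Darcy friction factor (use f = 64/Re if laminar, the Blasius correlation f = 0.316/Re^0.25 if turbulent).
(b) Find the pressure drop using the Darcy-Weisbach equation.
(a) Re = V·D/ν = 1.68·0.102/3.40e-05 = 5040 → turbulent (Re > 4000); f = 0.316/Re^0.25 = 0.316/5040^0.25 = 0.037504
(b) Darcy-Weisbach: ΔP = f·(L/D)·½ρV²/1000 = 0.037504·(69/0.102)·½·870·1.68²/1000 = 31.15 kPa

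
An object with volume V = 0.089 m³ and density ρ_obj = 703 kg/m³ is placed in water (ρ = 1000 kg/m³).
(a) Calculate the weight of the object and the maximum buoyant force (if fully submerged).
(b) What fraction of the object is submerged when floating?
(a) W=rho_obj*g*V=703*9.81*0.089=613.8 N; F_B(max)=rho*g*V=1000*9.81*0.089=873.1 N
(b) Floating fraction=rho_obj/rho=703/1000=0.703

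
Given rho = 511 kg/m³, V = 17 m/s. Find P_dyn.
Formula: P_{dyn} = \frac{1}{2} \rho V^2
P_dyn = 0.5·511·17²/1000 = 73.84 kPa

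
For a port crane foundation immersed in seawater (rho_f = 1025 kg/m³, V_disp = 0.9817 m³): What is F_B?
Formula: F_B = \rho_f g V_{disp}
F_B = 1025·9.81·0.9817 = 9871 N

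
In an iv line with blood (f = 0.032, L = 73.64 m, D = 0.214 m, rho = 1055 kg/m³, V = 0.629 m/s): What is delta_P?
Formula: \Delta P = f \frac{L}{D} \frac{\rho V^2}{2}
delta_P = 0.032·(73.64/0.214)·0.5·1055·0.629²/1000 = 2.298 kPa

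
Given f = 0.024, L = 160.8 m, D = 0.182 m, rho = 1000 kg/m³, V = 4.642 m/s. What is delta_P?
Formula: \Delta P = f \frac{L}{D} \frac{\rho V^2}{2}
delta_P = 0.024·(160.8/0.182)·0.5·1000·4.642²/1000 = 228.5 kPa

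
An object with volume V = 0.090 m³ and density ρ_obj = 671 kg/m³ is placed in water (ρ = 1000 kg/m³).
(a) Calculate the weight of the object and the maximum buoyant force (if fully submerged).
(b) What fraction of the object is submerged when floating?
(a) W=rho_obj*g*V=671*9.81*0.090=592.4 N; F_B(max)=rho*g*V=1000*9.81*0.090=882.9 N
(b) Floating fraction=rho_obj/rho=671/1000=0.671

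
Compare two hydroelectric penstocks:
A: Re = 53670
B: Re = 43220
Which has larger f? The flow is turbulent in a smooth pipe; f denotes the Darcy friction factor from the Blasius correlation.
f(A) = 0.02076, f(B) = 0.02192. Answer: B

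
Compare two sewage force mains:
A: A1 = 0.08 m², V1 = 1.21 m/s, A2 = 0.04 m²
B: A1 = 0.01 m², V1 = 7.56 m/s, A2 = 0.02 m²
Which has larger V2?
V2(A) = 2.42 m/s, V2(B) = 3.78 m/s. Answer: B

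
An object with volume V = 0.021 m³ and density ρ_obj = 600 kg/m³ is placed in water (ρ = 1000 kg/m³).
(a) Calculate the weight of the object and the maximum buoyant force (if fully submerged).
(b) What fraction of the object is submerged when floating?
(a) W=rho_obj*g*V=600*9.81*0.021=123.6 N; F_B(max)=rho*g*V=1000*9.81*0.021=206.0 N
(b) Floating fraction=rho_obj/rho=600/1000=0.600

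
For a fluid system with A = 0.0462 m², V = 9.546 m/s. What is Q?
Formula: Q = A V
Q = 0.0462·9.546·1000 = 441 L/s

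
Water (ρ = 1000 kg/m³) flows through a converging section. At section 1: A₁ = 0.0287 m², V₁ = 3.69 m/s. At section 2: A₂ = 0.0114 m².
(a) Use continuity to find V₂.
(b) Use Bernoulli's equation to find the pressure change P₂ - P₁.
(a) Continuity: A₁V₁=A₂V₂ -> V₂=A₁V₁/A₂=0.0287*3.69/0.0114=9.29 m/s
(b) Bernoulli: P₂-P₁=0.5*rho*(V₁^2-V₂^2)/1000=0.5*1000*(3.69^2-9.29^2)/1000=-36.34 kPa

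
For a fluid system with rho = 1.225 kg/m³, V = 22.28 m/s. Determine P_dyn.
Formula: P_{dyn} = \frac{1}{2} \rho V^2
P_dyn = 0.5·1.225·22.28²/1000 = 0.304 kPa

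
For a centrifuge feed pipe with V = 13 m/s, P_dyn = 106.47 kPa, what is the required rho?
Formula: P_{dyn} = \frac{1}{2} \rho V^2
Substituting knowns: 106.47 = 0.5·rho·13²/1000
Solving for rho: rho = 2·(106.47·1000)/13² = 1260 kg/m³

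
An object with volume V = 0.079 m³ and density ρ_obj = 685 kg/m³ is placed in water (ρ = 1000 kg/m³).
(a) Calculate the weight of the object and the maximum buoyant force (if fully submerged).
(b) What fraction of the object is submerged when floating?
(a) W=rho_obj*g*V=685*9.81*0.079=530.9 N; F_B(max)=rho*g*V=1000*9.81*0.079=775.0 N
(b) Floating fraction=rho_obj/rho=685/1000=0.685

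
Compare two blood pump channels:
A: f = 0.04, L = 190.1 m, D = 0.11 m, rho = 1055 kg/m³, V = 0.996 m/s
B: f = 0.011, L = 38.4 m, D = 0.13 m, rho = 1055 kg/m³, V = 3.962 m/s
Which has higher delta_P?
delta_P(A) = 36.17 kPa, delta_P(B) = 26.9 kPa. Answer: A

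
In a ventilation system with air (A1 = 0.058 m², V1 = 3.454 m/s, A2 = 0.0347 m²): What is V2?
Formula: V_2 = \frac{A_1 V_1}{A_2}
V2 = 0.058·3.454/0.0347 = 5.773 m/s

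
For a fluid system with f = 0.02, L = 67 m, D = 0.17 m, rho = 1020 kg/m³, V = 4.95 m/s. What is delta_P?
Formula: \Delta P = f \frac{L}{D} \frac{\rho V^2}{2}
delta_P = 0.02·(67/0.17)·0.5·1020·4.95²/1000 = 98.5 kPa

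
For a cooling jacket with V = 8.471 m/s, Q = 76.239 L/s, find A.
Formula: Q = A V
Substituting knowns: 76.239 = A·8.471·1000
Solving for A: A = (76.239/1000)/8.471 = 0.009 m²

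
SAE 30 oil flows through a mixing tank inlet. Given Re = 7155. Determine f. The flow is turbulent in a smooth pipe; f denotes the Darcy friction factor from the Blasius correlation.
Formula: f = \frac{0.316}{Re^{0.25}}
f = 0.316/7155^0.25 = 0.03436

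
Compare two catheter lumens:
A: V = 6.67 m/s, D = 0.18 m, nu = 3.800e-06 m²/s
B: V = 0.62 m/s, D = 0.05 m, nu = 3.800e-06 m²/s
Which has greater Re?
Re(A) = 315947, Re(B) = 8158. Answer: A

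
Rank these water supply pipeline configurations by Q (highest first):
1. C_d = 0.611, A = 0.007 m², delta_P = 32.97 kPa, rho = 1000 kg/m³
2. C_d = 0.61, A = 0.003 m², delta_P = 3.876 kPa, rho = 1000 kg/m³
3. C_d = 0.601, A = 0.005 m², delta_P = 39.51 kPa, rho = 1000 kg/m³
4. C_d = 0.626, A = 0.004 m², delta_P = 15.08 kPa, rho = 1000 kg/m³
Case 1: Q = 34.73 L/s
Case 2: Q = 5.095 L/s
Case 3: Q = 26.71 L/s
Case 4: Q = 13.75 L/s
Ranking (highest first): 1, 3, 4, 2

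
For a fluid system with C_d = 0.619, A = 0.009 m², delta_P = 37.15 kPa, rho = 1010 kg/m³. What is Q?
Formula: Q = C_d A \sqrt{\frac{2 \Delta P}{\rho}}
Q = 0.619·0.009·√(2·(37.15·1000)/1010)·1000 = 47.78 L/s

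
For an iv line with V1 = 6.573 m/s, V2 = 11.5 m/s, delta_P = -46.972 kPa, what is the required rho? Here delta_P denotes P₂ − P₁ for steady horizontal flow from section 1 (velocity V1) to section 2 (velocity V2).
Formula: \Delta P = \frac{1}{2} \rho (V_1^2 - V_2^2)
Substituting knowns: -46.972 = 0.5·rho·(6.573² − 11.5²)/1000
Solving for rho: rho = 2·(-46.972·1000)/(6.573² − 11.5²) = 1055 kg/m³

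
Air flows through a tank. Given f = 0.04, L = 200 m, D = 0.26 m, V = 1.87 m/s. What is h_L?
Formula: h_L = f \frac{L}{D} \frac{V^2}{2g}
h_L = 0.04·(200/0.26)·1.87²/(2·9.81) = 5.484 m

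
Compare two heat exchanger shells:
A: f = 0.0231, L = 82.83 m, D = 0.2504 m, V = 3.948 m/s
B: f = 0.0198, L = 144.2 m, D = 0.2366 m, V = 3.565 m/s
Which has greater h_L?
h_L(A) = 6.07 m, h_L(B) = 7.817 m. Answer: B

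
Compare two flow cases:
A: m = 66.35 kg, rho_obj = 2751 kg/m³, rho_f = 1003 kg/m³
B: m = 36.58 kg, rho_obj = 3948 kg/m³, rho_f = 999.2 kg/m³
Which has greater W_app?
W_app(A) = 413.6 N, W_app(B) = 268 N. Answer: A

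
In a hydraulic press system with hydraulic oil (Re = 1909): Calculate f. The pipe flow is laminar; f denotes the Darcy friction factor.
Formula: f = \frac{64}{Re}
f = 64/1909 = 0.03353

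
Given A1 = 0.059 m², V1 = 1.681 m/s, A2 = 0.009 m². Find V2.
Formula: V_2 = \frac{A_1 V_1}{A_2}
V2 = 0.059·1.681/0.009 = 11.02 m/s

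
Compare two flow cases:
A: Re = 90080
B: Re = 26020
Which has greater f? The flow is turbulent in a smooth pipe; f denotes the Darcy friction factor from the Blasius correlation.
f(A) = 0.01824, f(B) = 0.02488. Answer: B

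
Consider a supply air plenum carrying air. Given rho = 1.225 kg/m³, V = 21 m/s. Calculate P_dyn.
Formula: P_{dyn} = \frac{1}{2} \rho V^2
P_dyn = 0.5·1.225·21²/1000 = 0.2701 kPa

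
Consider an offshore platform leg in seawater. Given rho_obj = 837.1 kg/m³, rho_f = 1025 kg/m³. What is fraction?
Formula: f_{sub} = \frac{\rho_{obj}}{\rho_f}
fraction = 837.1/1025 = 0.8167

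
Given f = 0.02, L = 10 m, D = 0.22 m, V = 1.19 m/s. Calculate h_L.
Formula: h_L = f \frac{L}{D} \frac{V^2}{2g}
h_L = 0.02·(10/0.22)·1.19²/(2·9.81) = 0.06561 m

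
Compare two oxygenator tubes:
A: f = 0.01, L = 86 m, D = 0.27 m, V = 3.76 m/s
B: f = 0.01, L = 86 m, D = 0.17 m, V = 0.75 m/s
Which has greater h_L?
h_L(A) = 2.295 m, h_L(B) = 0.145 m. Answer: A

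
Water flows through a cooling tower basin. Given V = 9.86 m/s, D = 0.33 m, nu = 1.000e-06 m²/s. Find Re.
Formula: Re = \frac{V D}{\nu}
Re = 9.86·0.33/1.000e-06 = 3.254e+06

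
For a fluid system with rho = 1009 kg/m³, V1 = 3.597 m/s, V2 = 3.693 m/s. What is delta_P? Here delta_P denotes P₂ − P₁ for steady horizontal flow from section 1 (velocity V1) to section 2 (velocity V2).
Formula: \Delta P = \frac{1}{2} \rho (V_1^2 - V_2^2)
delta_P = 0.5·1009·(3.597² − 3.693²)/1000 = -0.3531 kPa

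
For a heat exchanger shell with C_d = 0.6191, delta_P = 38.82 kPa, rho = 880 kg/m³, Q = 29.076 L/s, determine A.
Formula: Q = C_d A \sqrt{\frac{2 \Delta P}{\rho}}
Substituting knowns: 29.076 = 0.6191·A·√(2·(38.82·1000)/880)·1000
Solving for A: A = (29.076/1000)/(0.6191·√(2·(38.82·1000)/880)) = 0.005 m²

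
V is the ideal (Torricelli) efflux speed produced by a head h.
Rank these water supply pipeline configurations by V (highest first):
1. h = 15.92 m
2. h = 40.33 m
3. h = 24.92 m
Case 1: V = 17.67 m/s
Case 2: V = 28.13 m/s
Case 3: V = 22.11 m/s
Ranking (highest first): 2, 3, 1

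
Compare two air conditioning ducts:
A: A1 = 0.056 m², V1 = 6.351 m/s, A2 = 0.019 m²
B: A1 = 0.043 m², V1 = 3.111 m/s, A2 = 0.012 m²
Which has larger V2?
V2(A) = 18.72 m/s, V2(B) = 11.15 m/s. Answer: A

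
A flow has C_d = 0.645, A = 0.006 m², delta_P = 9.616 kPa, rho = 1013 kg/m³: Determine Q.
Formula: Q = C_d A \sqrt{\frac{2 \Delta P}{\rho}}
Q = 0.645·0.006·√(2·(9.616·1000)/1013)·1000 = 16.86 L/s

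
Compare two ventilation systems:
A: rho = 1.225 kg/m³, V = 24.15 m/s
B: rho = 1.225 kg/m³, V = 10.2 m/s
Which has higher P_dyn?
P_dyn(A) = 0.3572 kPa, P_dyn(B) = 0.06372 kPa. Answer: A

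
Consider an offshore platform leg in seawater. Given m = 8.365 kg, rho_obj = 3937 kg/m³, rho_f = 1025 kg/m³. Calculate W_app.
Formula: W_{app} = mg\left(1 - \frac{\rho_f}{\rho_{obj}}\right)
W_app = 8.365·9.81·(1 − 1025/3937) = 60.7 N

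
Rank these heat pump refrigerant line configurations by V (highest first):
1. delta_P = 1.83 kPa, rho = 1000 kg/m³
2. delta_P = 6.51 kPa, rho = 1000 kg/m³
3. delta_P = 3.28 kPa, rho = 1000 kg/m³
Case 1: V = 1.913 m/s
Case 2: V = 3.608 m/s
Case 3: V = 2.561 m/s
Ranking (highest first): 2, 3, 1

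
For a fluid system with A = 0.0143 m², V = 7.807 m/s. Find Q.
Formula: Q = A V
Q = 0.0143·7.807·1000 = 111.6 L/s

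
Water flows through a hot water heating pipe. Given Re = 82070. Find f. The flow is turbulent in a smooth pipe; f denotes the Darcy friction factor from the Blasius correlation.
Formula: f = \frac{0.316}{Re^{0.25}}
f = 0.316/82070^0.25 = 0.01867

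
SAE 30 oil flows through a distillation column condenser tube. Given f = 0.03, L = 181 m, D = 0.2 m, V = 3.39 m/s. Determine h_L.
Formula: h_L = f \frac{L}{D} \frac{V^2}{2g}
h_L = 0.03·(181/0.2)·3.39²/(2·9.81) = 15.9 m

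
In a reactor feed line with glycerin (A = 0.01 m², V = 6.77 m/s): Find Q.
Formula: Q = A V
Q = 0.01·6.77·1000 = 67.7 L/s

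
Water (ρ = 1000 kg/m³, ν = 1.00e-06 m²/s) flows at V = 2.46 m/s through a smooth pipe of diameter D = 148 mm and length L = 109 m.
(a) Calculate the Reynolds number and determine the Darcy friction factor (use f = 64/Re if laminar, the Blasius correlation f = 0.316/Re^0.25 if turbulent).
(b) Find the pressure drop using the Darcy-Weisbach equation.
(a) Re = V·D/ν = 2.46·0.148/1.00e-06 = 364080 → turbulent (Re > 4000); f = 0.316/Re^0.25 = 0.316/364080^0.25 = 0.012864 (Blasius is strictly valid for Re ≲ 1e5; used here as the smooth-pipe estimate the problem specifies)
(b) Darcy-Weisbach: ΔP = f·(L/D)·½ρV²/1000 = 0.012864·(109/0.148)·½·1000·2.46²/1000 = 28.67 kPa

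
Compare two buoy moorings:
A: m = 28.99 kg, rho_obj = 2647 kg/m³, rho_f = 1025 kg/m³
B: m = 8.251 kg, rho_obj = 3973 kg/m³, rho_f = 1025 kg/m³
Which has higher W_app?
W_app(A) = 174.3 N, W_app(B) = 60.06 N. Answer: A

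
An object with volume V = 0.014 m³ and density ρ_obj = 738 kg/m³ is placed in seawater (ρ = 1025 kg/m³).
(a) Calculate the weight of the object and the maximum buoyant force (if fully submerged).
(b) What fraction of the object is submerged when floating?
(a) W=rho_obj*g*V=738*9.81*0.014=101.4 N; F_B(max)=rho*g*V=1025*9.81*0.014=140.8 N
(b) Floating fraction=rho_obj/rho=738/1025=0.720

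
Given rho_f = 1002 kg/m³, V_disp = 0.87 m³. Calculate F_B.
Formula: F_B = \rho_f g V_{disp}
F_B = 1002·9.81·0.87 = 8552 N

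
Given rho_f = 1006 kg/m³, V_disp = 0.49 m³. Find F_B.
Formula: F_B = \rho_f g V_{disp}
F_B = 1006·9.81·0.49 = 4836 N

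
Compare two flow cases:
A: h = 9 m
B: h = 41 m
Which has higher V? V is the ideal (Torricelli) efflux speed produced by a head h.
V(A) = 13.29 m/s, V(B) = 28.36 m/s. Answer: B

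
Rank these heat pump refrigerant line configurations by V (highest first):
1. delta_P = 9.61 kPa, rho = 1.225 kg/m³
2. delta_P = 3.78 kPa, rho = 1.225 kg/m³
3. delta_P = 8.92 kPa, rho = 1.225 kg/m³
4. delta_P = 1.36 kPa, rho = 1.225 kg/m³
Case 1: V = 125.3 m/s
Case 2: V = 78.56 m/s
Case 3: V = 120.7 m/s
Case 4: V = 47.12 m/s
Ranking (highest first): 1, 3, 2, 4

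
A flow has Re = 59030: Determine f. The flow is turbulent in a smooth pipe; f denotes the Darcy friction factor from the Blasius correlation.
Formula: f = \frac{0.316}{Re^{0.25}}
f = 0.316/59030^0.25 = 0.02027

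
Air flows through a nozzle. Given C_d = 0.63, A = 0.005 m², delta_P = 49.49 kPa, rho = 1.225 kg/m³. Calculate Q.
Formula: Q = C_d A \sqrt{\frac{2 \Delta P}{\rho}}
Q = 0.63·0.005·√(2·(49.49·1000)/1.225)·1000 = 895.4 L/s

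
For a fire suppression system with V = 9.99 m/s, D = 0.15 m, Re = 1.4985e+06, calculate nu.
Formula: Re = \frac{V D}{\nu}
Substituting knowns: 1.4985e+06 = 9.99·0.15/nu
Solving for nu: nu = 9.99·0.15/1.4985e+06 = 1.000e-06 m²/s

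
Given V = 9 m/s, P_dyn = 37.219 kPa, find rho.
Formula: P_{dyn} = \frac{1}{2} \rho V^2
Substituting knowns: 37.219 = 0.5·rho·9²/1000
Solving for rho: rho = 2·(37.219·1000)/9² = 919 kg/m³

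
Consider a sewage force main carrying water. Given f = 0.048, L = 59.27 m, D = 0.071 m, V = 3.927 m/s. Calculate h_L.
Formula: h_L = f \frac{L}{D} \frac{V^2}{2g}
h_L = 0.048·(59.27/0.071)·3.927²/(2·9.81) = 31.49 m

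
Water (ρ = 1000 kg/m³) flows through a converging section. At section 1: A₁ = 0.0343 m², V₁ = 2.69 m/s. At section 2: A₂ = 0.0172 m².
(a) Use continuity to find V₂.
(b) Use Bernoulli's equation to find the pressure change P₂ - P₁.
(a) Continuity: A₁V₁=A₂V₂ -> V₂=A₁V₁/A₂=0.0343*2.69/0.0172=5.36 m/s
(b) Bernoulli: P₂-P₁=0.5*rho*(V₁^2-V₂^2)/1000=0.5*1000*(2.69^2-5.36^2)/1000=-10.75 kPa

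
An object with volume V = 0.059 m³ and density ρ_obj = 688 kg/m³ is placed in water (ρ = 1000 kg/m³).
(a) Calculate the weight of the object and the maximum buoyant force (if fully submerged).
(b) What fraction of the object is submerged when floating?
(a) W=rho_obj*g*V=688*9.81*0.059=398.2 N; F_B(max)=rho*g*V=1000*9.81*0.059=578.8 N
(b) Floating fraction=rho_obj/rho=688/1000=0.688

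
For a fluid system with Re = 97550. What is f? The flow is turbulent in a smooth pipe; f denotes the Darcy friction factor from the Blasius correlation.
Formula: f = \frac{0.316}{Re^{0.25}}
f = 0.316/97550^0.25 = 0.01788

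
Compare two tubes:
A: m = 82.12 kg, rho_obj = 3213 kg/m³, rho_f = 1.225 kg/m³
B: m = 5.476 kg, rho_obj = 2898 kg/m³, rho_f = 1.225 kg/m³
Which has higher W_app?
W_app(A) = 805.3 N, W_app(B) = 53.7 N. Answer: A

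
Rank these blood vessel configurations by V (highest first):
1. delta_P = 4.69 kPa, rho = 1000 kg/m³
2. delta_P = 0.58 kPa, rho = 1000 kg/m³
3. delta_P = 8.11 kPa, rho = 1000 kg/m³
Case 1: V = 3.063 m/s
Case 2: V = 1.077 m/s
Case 3: V = 4.027 m/s
Ranking (highest first): 3, 1, 2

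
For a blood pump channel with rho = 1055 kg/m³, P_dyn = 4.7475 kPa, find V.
Formula: P_{dyn} = \frac{1}{2} \rho V^2
Substituting knowns: 4.7475 = 0.5·1055·V²/1000
Solving for V: V = √(2·(4.7475·1000)/1055) = 3 m/s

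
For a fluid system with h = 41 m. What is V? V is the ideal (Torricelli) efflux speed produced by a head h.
Formula: V = \sqrt{2 g h}
V = √(2·9.81·41) = 28.36 m/s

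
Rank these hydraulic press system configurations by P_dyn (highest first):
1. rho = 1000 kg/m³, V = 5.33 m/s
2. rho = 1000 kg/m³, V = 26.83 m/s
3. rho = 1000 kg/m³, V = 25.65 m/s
Case 1: P_dyn = 14.2 kPa
Case 2: P_dyn = 359.9 kPa
Case 3: P_dyn = 329 kPa
Ranking (highest first): 2, 3, 1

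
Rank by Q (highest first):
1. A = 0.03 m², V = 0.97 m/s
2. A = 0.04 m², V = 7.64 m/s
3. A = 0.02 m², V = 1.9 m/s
Case 1: Q = 29.1 L/s
Case 2: Q = 305.6 L/s
Case 3: Q = 38 L/s
Ranking (highest first): 2, 3, 1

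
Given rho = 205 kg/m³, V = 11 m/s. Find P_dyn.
Formula: P_{dyn} = \frac{1}{2} \rho V^2
P_dyn = 0.5·205·11²/1000 = 12.4 kPa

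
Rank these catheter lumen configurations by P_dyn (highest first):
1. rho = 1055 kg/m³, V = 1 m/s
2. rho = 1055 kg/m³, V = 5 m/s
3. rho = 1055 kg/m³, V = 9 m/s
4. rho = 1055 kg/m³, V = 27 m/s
Case 1: P_dyn = 0.5275 kPa
Case 2: P_dyn = 13.19 kPa
Case 3: P_dyn = 42.73 kPa
Case 4: P_dyn = 384.5 kPa
Ranking (highest first): 4, 3, 2, 1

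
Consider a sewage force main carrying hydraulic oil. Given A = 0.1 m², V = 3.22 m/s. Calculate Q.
Formula: Q = A V
Q = 0.1·3.22·1000 = 322 L/s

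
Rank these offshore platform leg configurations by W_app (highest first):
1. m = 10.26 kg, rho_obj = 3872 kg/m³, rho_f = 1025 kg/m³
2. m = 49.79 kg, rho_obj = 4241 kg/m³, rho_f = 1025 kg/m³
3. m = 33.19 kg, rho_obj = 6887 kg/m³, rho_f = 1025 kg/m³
Case 1: W_app = 74.01 N
Case 2: W_app = 370.4 N
Case 3: W_app = 277.1 N
Ranking (highest first): 2, 3, 1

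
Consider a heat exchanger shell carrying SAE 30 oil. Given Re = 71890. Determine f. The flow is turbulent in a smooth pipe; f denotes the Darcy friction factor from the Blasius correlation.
Formula: f = \frac{0.316}{Re^{0.25}}
f = 0.316/71890^0.25 = 0.0193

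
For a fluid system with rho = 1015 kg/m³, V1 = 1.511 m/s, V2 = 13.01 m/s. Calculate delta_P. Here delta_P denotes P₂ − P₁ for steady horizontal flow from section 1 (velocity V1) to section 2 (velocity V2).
Formula: \Delta P = \frac{1}{2} \rho (V_1^2 - V_2^2)
delta_P = 0.5·1015·(1.511² − 13.01²)/1000 = -84.74 kPa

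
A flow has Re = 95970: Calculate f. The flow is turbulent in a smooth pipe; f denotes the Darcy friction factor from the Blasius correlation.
Formula: f = \frac{0.316}{Re^{0.25}}
f = 0.316/95970^0.25 = 0.01795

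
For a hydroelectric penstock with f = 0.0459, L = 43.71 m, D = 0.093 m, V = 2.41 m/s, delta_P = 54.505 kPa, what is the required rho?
Formula: \Delta P = f \frac{L}{D} \frac{\rho V^2}{2}
Substituting knowns: 54.505 = 0.0459·(43.71/0.093)·0.5·rho·2.41²/1000
Solving for rho: rho = (54.505·1000)/(0.0459·(43.71/0.093)·0.5·2.41²) = 870 kg/m³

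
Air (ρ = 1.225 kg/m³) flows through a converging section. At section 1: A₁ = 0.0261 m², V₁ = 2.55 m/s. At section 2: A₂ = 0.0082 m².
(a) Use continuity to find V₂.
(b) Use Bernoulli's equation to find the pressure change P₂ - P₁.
(a) Continuity: A₁V₁=A₂V₂ -> V₂=A₁V₁/A₂=0.0261*2.55/0.0082=8.12 m/s
(b) Bernoulli: P₂-P₁=0.5*rho*(V₁^2-V₂^2)/1000=0.5*1.225*(2.55^2-8.12^2)/1000=-0.0364 kPa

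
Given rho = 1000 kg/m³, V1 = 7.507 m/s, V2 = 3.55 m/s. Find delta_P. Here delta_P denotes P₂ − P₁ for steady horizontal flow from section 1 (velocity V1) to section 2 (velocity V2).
Formula: \Delta P = \frac{1}{2} \rho (V_1^2 - V_2^2)
delta_P = 0.5·1000·(7.507² − 3.55²)/1000 = 21.88 kPa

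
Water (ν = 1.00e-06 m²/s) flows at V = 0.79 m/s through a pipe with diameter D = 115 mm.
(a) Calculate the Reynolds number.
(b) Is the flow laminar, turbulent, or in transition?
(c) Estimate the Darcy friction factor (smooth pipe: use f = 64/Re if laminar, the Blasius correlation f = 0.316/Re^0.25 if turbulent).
(a) Re = V·D/ν = 0.79·0.115/1.00e-06 = 90850
(b) Flow regime: turbulent (Re > 4000)
(c) Friction factor: f = 0.316/Re^0.25 = 0.316/90850^0.25 = 0.0182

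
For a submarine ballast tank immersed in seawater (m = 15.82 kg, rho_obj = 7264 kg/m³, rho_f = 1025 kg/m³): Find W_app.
Formula: W_{app} = mg\left(1 - \frac{\rho_f}{\rho_{obj}}\right)
W_app = 15.82·9.81·(1 − 1025/7264) = 133.3 N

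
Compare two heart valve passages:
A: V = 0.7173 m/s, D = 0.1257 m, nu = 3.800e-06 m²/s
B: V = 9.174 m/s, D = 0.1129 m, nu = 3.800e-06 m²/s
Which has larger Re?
Re(A) = 23728, Re(B) = 272564. Answer: B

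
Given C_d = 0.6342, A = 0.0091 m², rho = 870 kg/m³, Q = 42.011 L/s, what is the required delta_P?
Formula: Q = C_d A \sqrt{\frac{2 \Delta P}{\rho}}
Substituting knowns: 42.011 = 0.6342·0.0091·√(2·(delta_P·1000)/870)·1000
Solving for delta_P: delta_P = ((42.011/1000)/(0.6342·0.0091))²·870/2/1000 = 23.05 kPa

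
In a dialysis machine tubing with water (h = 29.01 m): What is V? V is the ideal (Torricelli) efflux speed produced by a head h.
Formula: V = \sqrt{2 g h}
V = √(2·9.81·29.01) = 23.86 m/s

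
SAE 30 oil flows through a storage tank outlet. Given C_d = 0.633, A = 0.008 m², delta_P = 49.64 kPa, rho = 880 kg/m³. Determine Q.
Formula: Q = C_d A \sqrt{\frac{2 \Delta P}{\rho}}
Q = 0.633·0.008·√(2·(49.64·1000)/880)·1000 = 53.79 L/s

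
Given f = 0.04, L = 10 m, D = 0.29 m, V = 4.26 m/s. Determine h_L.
Formula: h_L = f \frac{L}{D} \frac{V^2}{2g}
h_L = 0.04·(10/0.29)·4.26²/(2·9.81) = 1.276 m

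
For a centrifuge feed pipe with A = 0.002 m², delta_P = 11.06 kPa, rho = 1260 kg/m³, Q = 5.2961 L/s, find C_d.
Formula: Q = C_d A \sqrt{\frac{2 \Delta P}{\rho}}
Substituting knowns: 5.2961 = C_d·0.002·√(2·(11.06·1000)/1260)·1000
Solving for C_d: C_d = (5.2961/1000)/(0.002·√(2·(11.06·1000)/1260)) = 0.632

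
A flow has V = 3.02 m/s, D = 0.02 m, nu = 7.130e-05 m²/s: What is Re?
Formula: Re = \frac{V D}{\nu}
Re = 3.02·0.02/7.130e-05 = 847.1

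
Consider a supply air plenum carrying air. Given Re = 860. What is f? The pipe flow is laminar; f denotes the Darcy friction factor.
Formula: f = \frac{64}{Re}
f = 64/860 = 0.07442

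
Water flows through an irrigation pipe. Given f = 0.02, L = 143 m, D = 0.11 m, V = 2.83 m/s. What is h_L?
Formula: h_L = f \frac{L}{D} \frac{V^2}{2g}
h_L = 0.02·(143/0.11)·2.83²/(2·9.81) = 10.61 m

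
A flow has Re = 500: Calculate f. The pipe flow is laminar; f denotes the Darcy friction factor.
Formula: f = \frac{64}{Re}
f = 64/500 = 0.128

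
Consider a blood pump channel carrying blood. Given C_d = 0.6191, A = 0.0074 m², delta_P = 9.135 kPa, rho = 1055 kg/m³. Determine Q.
Formula: Q = C_d A \sqrt{\frac{2 \Delta P}{\rho}}
Q = 0.6191·0.0074·√(2·(9.135·1000)/1055)·1000 = 19.06 L/s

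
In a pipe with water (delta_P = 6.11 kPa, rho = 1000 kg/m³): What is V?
Formula: V = \sqrt{\frac{2 \Delta P}{\rho}}
V = √(2·(6.11·1000)/1000) = 3.496 m/s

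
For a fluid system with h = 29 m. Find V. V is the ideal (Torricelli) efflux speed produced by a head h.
Formula: V = \sqrt{2 g h}
V = √(2·9.81·29) = 23.85 m/s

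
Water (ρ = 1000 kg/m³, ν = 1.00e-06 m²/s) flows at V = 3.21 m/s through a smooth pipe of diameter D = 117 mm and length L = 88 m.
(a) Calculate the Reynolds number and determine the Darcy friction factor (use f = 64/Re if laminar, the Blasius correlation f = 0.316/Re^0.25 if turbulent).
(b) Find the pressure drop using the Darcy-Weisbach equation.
(a) Re = V·D/ν = 3.21·0.117/1.00e-06 = 375570 → turbulent (Re > 4000); f = 0.316/Re^0.25 = 0.316/375570^0.25 = 0.012765 (Blasius is strictly valid for Re ≲ 1e5; used here as the smooth-pipe estimate the problem specifies)
(b) Darcy-Weisbach: ΔP = f·(L/D)·½ρV²/1000 = 0.012765·(88/0.117)·½·1000·3.21²/1000 = 49.46 kPa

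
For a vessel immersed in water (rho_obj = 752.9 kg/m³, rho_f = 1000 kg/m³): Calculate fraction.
Formula: f_{sub} = \frac{\rho_{obj}}{\rho_f}
fraction = 752.9/1000 = 0.7529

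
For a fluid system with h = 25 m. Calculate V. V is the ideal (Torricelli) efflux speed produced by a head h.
Formula: V = \sqrt{2 g h}
V = √(2·9.81·25) = 22.15 m/s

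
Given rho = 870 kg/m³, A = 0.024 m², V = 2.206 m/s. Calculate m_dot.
Formula: \dot{m} = \rho A V
m_dot = 870·0.024·2.206 = 46.06 kg/s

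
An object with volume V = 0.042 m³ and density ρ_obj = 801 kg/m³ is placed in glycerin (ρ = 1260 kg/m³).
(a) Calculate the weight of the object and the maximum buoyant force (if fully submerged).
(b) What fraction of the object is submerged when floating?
(a) W=rho_obj*g*V=801*9.81*0.042=330.0 N; F_B(max)=rho*g*V=1260*9.81*0.042=519.1 N
(b) Floating fraction=rho_obj/rho=801/1260=0.636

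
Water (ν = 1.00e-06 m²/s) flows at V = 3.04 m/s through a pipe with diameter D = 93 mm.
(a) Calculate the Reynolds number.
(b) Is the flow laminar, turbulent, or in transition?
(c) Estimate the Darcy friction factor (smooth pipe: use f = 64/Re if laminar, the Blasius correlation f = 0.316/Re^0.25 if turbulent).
(a) Re = V·D/ν = 3.04·0.093/1.00e-06 = 282720
(b) Flow regime: turbulent (Re > 4000)
(c) Friction factor: f = 0.316/Re^0.25 = 0.316/282720^0.25 = 0.0137 (Blasius is strictly valid for Re ≲ 1e5; used here as the smooth-pipe estimate the problem specifies)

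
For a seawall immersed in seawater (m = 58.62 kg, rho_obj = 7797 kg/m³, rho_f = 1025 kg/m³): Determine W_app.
Formula: W_{app} = mg\left(1 - \frac{\rho_f}{\rho_{obj}}\right)
W_app = 58.62·9.81·(1 − 1025/7797) = 499.5 N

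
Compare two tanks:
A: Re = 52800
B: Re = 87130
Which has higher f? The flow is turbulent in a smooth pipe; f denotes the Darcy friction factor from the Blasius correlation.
f(A) = 0.02085, f(B) = 0.01839. Answer: A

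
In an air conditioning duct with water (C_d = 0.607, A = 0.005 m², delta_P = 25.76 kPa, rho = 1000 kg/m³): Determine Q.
Formula: Q = C_d A \sqrt{\frac{2 \Delta P}{\rho}}
Q = 0.607·0.005·√(2·(25.76·1000)/1000)·1000 = 21.78 L/s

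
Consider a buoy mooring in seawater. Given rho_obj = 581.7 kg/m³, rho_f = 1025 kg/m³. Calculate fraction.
Formula: f_{sub} = \frac{\rho_{obj}}{\rho_f}
fraction = 581.7/1025 = 0.5675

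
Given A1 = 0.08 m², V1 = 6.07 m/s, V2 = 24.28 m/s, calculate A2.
Formula: V_2 = \frac{A_1 V_1}{A_2}
Substituting knowns: 24.28 = 0.08·6.07/A2
Solving for A2: A2 = 0.08·6.07/24.28 = 0.02 m²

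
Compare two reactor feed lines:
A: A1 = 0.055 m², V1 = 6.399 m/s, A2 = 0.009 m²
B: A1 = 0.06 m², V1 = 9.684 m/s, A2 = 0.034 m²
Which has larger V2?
V2(A) = 39.11 m/s, V2(B) = 17.09 m/s. Answer: A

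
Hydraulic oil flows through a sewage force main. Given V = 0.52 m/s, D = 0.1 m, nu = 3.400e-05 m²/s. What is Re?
Formula: Re = \frac{V D}{\nu}
Re = 0.52·0.1/3.400e-05 = 1529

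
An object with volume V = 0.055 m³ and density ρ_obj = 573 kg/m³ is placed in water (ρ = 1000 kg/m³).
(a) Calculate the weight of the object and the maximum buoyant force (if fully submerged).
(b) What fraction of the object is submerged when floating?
(a) W=rho_obj*g*V=573*9.81*0.055=309.2 N; F_B(max)=rho*g*V=1000*9.81*0.055=539.5 N
(b) Floating fraction=rho_obj/rho=573/1000=0.573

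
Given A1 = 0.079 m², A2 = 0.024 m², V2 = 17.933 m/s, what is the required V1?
Formula: V_2 = \frac{A_1 V_1}{A_2}
Substituting knowns: 17.933 = 0.079·V1/0.024
Solving for V1: V1 = 17.933·0.024/0.079 = 5.448 m/s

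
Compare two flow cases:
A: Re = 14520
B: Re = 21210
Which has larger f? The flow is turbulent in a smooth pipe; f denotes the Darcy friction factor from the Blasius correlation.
f(A) = 0.02879, f(B) = 0.02618. Answer: A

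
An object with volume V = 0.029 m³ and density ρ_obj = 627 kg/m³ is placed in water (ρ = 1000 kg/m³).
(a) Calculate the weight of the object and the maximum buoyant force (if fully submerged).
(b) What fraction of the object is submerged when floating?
(a) W=rho_obj*g*V=627*9.81*0.029=178.4 N; F_B(max)=rho*g*V=1000*9.81*0.029=284.5 N
(b) Floating fraction=rho_obj/rho=627/1000=0.627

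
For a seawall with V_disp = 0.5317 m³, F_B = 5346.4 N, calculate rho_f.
Formula: F_B = \rho_f g V_{disp}
Substituting knowns: 5346.4 = rho_f·9.81·0.5317
Solving for rho_f: rho_f = 5346.4/(9.81·0.5317) = 1025 kg/m³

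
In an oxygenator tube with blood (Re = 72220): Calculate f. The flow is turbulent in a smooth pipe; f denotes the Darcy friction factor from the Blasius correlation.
Formula: f = \frac{0.316}{Re^{0.25}}
f = 0.316/72220^0.25 = 0.01928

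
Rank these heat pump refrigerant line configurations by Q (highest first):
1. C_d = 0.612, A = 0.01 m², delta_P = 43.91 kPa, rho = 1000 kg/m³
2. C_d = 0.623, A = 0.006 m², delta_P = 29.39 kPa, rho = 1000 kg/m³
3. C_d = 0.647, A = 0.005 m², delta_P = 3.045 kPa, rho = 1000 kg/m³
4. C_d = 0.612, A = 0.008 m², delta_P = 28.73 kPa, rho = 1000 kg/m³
Case 1: Q = 57.35 L/s
Case 2: Q = 28.66 L/s
Case 3: Q = 7.983 L/s
Case 4: Q = 37.11 L/s
Ranking (highest first): 1, 4, 2, 3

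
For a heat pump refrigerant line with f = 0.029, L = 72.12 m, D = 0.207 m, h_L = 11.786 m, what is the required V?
Formula: h_L = f \frac{L}{D} \frac{V^2}{2g}
Substituting knowns: 11.786 = 0.029·(72.12/0.207)·V²/(2·9.81)
Solving for V: V = √(11.786·2·9.81/(0.029·(72.12/0.207))) = 4.784 m/s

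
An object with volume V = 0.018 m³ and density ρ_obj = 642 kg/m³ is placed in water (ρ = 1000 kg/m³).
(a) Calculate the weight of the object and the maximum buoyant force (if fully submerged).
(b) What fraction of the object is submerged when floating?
(a) W=rho_obj*g*V=642*9.81*0.018=113.4 N; F_B(max)=rho*g*V=1000*9.81*0.018=176.6 N
(b) Floating fraction=rho_obj/rho=642/1000=0.642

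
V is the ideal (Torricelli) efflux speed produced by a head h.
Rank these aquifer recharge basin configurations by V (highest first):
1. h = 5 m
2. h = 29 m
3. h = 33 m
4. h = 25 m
Case 1: V = 9.905 m/s
Case 2: V = 23.85 m/s
Case 3: V = 25.45 m/s
Case 4: V = 22.15 m/s
Ranking (highest first): 3, 2, 4, 1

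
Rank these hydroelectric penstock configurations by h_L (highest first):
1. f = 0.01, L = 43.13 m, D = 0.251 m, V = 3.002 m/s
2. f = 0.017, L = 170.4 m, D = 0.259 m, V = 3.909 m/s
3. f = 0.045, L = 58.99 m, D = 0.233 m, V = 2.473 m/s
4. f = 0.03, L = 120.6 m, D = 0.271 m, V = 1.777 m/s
Case 1: h_L = 0.7893 m
Case 2: h_L = 8.711 m
Case 3: h_L = 3.551 m
Case 4: h_L = 2.149 m
Ranking (highest first): 2, 3, 4, 1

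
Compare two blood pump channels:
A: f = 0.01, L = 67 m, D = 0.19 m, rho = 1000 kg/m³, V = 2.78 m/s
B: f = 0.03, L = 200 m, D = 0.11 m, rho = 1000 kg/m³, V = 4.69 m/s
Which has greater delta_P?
delta_P(A) = 13.63 kPa, delta_P(B) = 599.9 kPa. Answer: B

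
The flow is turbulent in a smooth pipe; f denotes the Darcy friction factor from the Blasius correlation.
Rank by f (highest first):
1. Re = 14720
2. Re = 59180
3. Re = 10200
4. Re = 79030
Case 1: f = 0.02869
Case 2: f = 0.02026
Case 3: f = 0.03144
Case 4: f = 0.01885
Ranking (highest first): 3, 1, 2, 4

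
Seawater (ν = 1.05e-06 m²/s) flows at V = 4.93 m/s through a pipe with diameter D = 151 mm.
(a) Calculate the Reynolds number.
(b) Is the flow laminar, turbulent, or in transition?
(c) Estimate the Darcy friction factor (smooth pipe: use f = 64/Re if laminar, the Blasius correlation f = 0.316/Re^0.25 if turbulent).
(a) Re = V·D/ν = 4.93·0.151/1.05e-06 = 708980
(b) Flow regime: turbulent (Re > 4000)
(c) Friction factor: f = 0.316/Re^0.25 = 0.316/708980^0.25 = 0.01089 (Blasius is strictly valid for Re ≲ 1e5; used here as the smooth-pipe estimate the problem specifies)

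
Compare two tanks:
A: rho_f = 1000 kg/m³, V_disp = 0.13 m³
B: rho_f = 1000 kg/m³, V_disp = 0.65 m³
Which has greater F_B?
F_B(A) = 1275 N, F_B(B) = 6376 N. Answer: B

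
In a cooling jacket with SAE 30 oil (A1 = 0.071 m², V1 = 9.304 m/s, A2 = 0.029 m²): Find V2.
Formula: V_2 = \frac{A_1 V_1}{A_2}
V2 = 0.071·9.304/0.029 = 22.78 m/s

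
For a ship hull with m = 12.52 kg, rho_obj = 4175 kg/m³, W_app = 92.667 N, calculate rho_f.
Formula: W_{app} = mg\left(1 - \frac{\rho_f}{\rho_{obj}}\right)
Substituting knowns: 92.667 = 12.52·9.81·(1 − rho_f/4175)
Solving for rho_f: rho_f = 4175·(1 − 92.667/(12.52·9.81)) = 1025 kg/m³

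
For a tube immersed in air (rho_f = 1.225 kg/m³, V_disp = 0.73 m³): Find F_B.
Formula: F_B = \rho_f g V_{disp}
F_B = 1.225·9.81·0.73 = 8.773 N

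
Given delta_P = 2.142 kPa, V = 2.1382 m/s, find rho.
Formula: V = \sqrt{\frac{2 \Delta P}{\rho}}
Substituting knowns: 2.1382 = √(2·(2.142·1000)/rho)
Solving for rho: rho = 2·(2.142·1000)/2.1382² = 937 kg/m³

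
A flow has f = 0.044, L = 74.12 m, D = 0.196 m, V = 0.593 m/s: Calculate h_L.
Formula: h_L = f \frac{L}{D} \frac{V^2}{2g}
h_L = 0.044·(74.12/0.196)·0.593²/(2·9.81) = 0.2982 m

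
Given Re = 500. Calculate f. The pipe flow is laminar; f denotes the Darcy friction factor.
Formula: f = \frac{64}{Re}
f = 64/500 = 0.128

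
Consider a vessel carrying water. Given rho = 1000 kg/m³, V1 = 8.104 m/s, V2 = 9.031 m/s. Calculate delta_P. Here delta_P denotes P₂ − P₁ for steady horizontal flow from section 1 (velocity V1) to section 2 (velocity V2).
Formula: \Delta P = \frac{1}{2} \rho (V_1^2 - V_2^2)
delta_P = 0.5·1000·(8.104² − 9.031²)/1000 = -7.942 kPa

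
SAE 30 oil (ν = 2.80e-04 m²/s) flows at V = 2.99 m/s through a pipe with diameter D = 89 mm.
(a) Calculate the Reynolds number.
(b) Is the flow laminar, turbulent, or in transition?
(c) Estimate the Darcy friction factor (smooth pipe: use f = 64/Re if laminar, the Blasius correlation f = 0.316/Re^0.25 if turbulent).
(a) Re = V·D/ν = 2.99·0.089/2.80e-04 = 950.39
(b) Flow regime: laminar (Re < 2300)
(c) Friction factor: f = 64/Re = 64/950.39 = 0.06734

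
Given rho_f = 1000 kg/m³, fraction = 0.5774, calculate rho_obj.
Formula: f_{sub} = \frac{\rho_{obj}}{\rho_f}
Substituting knowns: 0.5774 = rho_obj/1000
Solving for rho_obj: rho_obj = 0.5774·1000 = 577.4 kg/m³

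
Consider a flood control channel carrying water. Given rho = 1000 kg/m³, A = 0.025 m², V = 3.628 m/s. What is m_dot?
Formula: \dot{m} = \rho A V
m_dot = 1000·0.025·3.628 = 90.7 kg/s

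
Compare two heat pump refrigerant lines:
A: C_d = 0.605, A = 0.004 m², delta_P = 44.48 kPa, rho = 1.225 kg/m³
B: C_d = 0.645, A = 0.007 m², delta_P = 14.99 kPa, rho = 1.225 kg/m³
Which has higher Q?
Q(A) = 652.1 L/s, Q(B) = 706.3 L/s. Answer: B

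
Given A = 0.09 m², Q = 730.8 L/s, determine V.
Formula: Q = A V
Substituting knowns: 730.8 = 0.09·V·1000
Solving for V: V = (730.8/1000)/0.09 = 8.12 m/s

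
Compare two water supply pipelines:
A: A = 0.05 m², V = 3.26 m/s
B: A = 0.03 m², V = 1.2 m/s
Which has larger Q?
Q(A) = 163 L/s, Q(B) = 36 L/s. Answer: A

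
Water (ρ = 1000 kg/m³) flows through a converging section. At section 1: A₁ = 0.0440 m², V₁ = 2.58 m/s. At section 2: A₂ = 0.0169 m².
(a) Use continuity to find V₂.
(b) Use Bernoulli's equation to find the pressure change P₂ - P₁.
(a) Continuity: A₁V₁=A₂V₂ -> V₂=A₁V₁/A₂=0.0440*2.58/0.0169=6.72 m/s
(b) Bernoulli: P₂-P₁=0.5*rho*(V₁^2-V₂^2)/1000=0.5*1000*(2.58^2-6.72^2)/1000=-19.25 kPa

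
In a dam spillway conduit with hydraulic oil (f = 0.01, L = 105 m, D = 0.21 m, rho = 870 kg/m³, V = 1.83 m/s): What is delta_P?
Formula: \Delta P = f \frac{L}{D} \frac{\rho V^2}{2}
delta_P = 0.01·(105/0.21)·0.5·870·1.83²/1000 = 7.284 kPa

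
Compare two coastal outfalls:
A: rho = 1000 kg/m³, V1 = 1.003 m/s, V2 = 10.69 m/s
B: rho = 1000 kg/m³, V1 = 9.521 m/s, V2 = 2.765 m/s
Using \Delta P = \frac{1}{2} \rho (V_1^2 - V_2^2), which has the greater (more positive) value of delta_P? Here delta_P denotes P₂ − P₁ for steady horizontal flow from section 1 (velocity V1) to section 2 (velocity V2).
delta_P(A) = -56.64 kPa, delta_P(B) = 41.5 kPa. Answer: B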